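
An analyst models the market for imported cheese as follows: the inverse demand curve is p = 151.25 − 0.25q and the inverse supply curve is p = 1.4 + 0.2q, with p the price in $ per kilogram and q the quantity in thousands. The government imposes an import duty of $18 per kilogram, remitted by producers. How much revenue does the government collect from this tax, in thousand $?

Tax revenue = $5274 thousand.

Inverting to q(p) form: qd = 605 − 4p; qs = 5p − 7.
Before the tax: set 605 − 4p = 5p − 7 → p* = $68, q* = 333.
With the tax collected from producers, supply shifts: qs = 5(p − 18) − 7.
New equilibrium: consumers pay $78, producers receive $60, q = 293. (Wedge: pb − ps = 18.)
Revenue = t · Q = 18 · 293 = $5274.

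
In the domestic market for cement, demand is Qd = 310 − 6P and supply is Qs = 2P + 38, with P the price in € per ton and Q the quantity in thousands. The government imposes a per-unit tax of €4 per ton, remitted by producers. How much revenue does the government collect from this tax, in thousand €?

Tax revenue = €400 thousand.

Before the tax: set 310 − 6P = 2P + 38 → P* = €34, Q* = 106.
With the tax collected from producers, supply shifts: Qs = 2(P − 4) + 38.
New equilibrium: buyers pay €35, producers receive €31, Q = 100. (Wedge: Pb − Ps = 4.)
Revenue = t · Q = 4 · 100 = €400.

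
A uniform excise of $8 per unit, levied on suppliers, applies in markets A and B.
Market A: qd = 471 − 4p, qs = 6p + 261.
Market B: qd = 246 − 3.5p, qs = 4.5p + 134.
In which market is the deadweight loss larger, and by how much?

Market A, by $13.8.

Market A: pre-tax p* = $21, q* = 387; post-tax q = 367.8; deadweight loss = $76.8.
Market B: pre-tax p* = $14, q* = 197; post-tax q = 181.25; deadweight loss = $63.
Difference: $76.8 vs $63 → market A is larger by $13.8.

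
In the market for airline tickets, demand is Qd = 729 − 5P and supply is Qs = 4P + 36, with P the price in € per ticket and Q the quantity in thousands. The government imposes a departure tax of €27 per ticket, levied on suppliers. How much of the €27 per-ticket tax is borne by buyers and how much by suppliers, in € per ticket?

Before the tax: set 729 − 5P = 4P + 36 → P* = €77, Q* = 344.
With the tax collected from suppliers, supply shifts: Qs = 4(P − 27) + 36.
New equilibrium: buyers pay €89, suppliers receive €62, Q = 284. (Wedge: Pb − Ps = 27.)
Burden on buyers: €12; on suppliers: €15. (They sum to €27.)
The less price-elastic side of the market bears the larger share of a per-unit tax.

Buyers bear €12 per ticket; suppliers bear €15 per ticket.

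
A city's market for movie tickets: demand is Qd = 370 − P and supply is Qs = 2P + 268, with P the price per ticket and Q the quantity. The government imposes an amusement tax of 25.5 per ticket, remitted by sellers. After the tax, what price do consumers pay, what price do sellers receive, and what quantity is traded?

Consumers pay 51; sellers receive 25.5; quantity = 319.

Without the tax, 370 − P = 2P + 268 gives 3P = 102, so P* = 34 and Q* = 336.
With the tax collected from sellers, supply shifts: Qs = 2(P − 25.5) + 268.
New equilibrium: consumers pay 51, sellers receive 25.5, Q = 319. (Wedge: Pb − Ps = 25.5.)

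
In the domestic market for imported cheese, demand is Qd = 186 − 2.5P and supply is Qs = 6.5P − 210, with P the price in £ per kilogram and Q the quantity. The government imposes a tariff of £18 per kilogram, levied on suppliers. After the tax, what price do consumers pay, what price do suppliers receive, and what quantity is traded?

Before the tax: set 186 − 2.5P = 6.5P − 210 → P* = £44, Q* = 76.
With the tax collected from suppliers, supply shifts: Qs = 6.5(P − 18) − 210.
New equilibrium: consumers pay £57, suppliers receive £39, Q = 43.5. (Wedge: Pb − Ps = 18.)

Consumers pay £57; suppliers receive £39; quantity = 43.5.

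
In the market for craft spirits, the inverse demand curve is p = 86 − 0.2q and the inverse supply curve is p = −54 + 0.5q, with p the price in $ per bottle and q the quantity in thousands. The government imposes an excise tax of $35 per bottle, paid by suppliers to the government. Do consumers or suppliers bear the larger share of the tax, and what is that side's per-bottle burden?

Rewrite in direct form: qd = 430 − 5p and qs = 2p + 108.
Without the tax, 430 − 5p = 2p + 108 gives 7p = 322, so p* = $46 and q* = 200.
With the tax collected from suppliers, supply shifts: qs = 2(p − 35) + 108.
New equilibrium: consumers pay $56, suppliers receive $21, q = 150. (Wedge: pb − ps = 35.)
Per-bottle burden: consumers $10, suppliers $25.
Suppliers take the larger share because supply is less price-elastic here (demand slope 5 vs supply slope 2).
The less price-elastic side of the market bears the larger share of a per-unit tax.

Suppliers bear the larger share: $25 per bottle.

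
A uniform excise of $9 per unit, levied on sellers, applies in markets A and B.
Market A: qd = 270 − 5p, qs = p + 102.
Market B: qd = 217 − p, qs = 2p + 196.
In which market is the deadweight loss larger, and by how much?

Market A, by $6.75.

Market A: pre-tax p* = $28, q* = 130; post-tax q = 122.5; deadweight loss = $33.75.
Market B: pre-tax p* = $7, q* = 210; post-tax q = 204; deadweight loss = $27.
Difference: $33.75 vs $27 → market A is larger by $6.75.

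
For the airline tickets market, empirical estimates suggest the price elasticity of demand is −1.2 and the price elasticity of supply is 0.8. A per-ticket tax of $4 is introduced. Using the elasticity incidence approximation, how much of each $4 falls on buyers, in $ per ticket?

Incidence ratio: buyers' share ≈ εs / (εs + |εd|) = 0.8 / (0.8 + 1.2) = 0.4.
So buyers bear ≈ 0.4 × $4 = $1.6; producers bear $2.4.

Buyers bear ≈ $1.6 per ticket.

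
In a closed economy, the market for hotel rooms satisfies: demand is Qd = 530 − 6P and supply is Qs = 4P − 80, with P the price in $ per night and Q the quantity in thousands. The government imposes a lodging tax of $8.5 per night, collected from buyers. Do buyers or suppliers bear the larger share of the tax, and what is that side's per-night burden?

Suppliers bear the larger share: $5.1 per night.

Before the tax: set 530 − 6P = 4P − 80 → P* = $61, Q* = 164.
With the tax collected from buyers, demand (in seller-price terms) shifts: Qd = 530 − 6(P + 8.5).
New equilibrium: buyers pay $64.4, suppliers receive $55.9, Q = 143.6. (Wedge: Pb − Ps = 8.5.)
Per-night burden: buyers $3.4, suppliers $5.1.
Suppliers take the larger share because supply is less price-elastic here (demand slope 6 vs supply slope 4).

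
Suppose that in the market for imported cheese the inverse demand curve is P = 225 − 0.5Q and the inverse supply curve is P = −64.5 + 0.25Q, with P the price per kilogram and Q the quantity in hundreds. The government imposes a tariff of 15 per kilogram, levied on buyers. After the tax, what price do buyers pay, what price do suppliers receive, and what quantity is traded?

Buyers pay 42; suppliers receive 27; quantity = 366.

Rewrite in direct form: Qd = 450 − 2P and Qs = 4P + 258.
Before the tax: set 450 − 2P = 4P + 258 → P* = 32, Q* = 386.
With the tax collected from buyers, demand (in seller-price terms) shifts: Qd = 450 − 2(P + 15).
Solving gives Q = 366 with buyers paying 42 and suppliers receiving 27 (the 15 wedge).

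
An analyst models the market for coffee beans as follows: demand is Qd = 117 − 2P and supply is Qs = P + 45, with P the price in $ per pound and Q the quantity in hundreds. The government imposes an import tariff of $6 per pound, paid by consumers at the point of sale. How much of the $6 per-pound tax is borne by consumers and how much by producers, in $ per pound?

Before the tax: set 117 − 2P = P + 45 → P* = $24, Q* = 69.
With the tax collected from consumers, demand (in seller-price terms) shifts: Qd = 117 − 2(P + 6).
New equilibrium: consumers pay $26, producers receive $20, Q = 65. (Wedge: Pb − Ps = 6.)
Burden on consumers: $2; on producers: $4. (They sum to $6.)
The less price-elastic side of the market bears the larger share of a per-unit tax.

Consumers bear $2 per pound; producers bear $4 per pound.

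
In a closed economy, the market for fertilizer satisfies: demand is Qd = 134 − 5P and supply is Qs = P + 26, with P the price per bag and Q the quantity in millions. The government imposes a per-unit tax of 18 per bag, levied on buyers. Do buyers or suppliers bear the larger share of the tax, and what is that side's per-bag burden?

Suppliers bear the larger share: 15 per bag.

Without the tax, 134 − 5P = P + 26 gives 6P = 108, so P* = 18 and Q* = 44.
With the tax collected from buyers, demand (in seller-price terms) shifts: Qd = 134 − 5(P + 18).
Solving gives Q = 29 with buyers paying 21 and suppliers receiving 3 (the 18 wedge).
Per-bag burden: buyers 3, suppliers 15.
Suppliers take the larger share because supply is less price-elastic here (demand slope 5 vs supply slope 1).
The less price-elastic side of the market bears the larger share of a per-unit tax.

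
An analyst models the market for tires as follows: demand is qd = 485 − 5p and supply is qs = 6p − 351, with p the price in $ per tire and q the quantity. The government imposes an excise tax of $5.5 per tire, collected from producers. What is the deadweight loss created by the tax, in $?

Deadweight loss = $41.25.

Before the tax: set 485 − 5p = 6p − 351 → p* = $76, q* = 105.
With the tax collected from producers, supply shifts: qs = 6(p − 5.5) − 351.
New equilibrium: consumers pay $79, producers receive $73.5, q = 90. (Wedge: pb − ps = 5.5.)
Quantity falls by |ΔQ| = |105 − 90| = 15.
DWL = ½ · t · |ΔQ| = ½ · 5.5 · 15 = $41.25.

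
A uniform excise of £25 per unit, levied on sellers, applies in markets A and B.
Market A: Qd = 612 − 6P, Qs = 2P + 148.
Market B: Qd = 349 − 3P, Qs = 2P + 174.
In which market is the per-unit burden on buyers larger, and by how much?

Market A: pre-tax P* = £58, Q* = 264; post-tax Q = 226.5; per-unit burden on buyers = £6.25.
Market B: pre-tax P* = £35, Q* = 244; post-tax Q = 214; per-unit burden on buyers = £10.
Difference: £6.25 vs £10 → market B is larger by £3.75.

Market B, by £3.75.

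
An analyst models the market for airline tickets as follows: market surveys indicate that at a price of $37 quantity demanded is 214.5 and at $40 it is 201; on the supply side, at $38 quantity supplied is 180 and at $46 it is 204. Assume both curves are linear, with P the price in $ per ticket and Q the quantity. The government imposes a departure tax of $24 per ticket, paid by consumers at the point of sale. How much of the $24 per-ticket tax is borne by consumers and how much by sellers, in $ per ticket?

Demand slope: (201 − 214.5)/(40 − 37) = -4.5, so Qd = 381 − 4.5P.
Supply slope: (204 − 180)/(46 − 38) = 3, so Qs = 3P + 66.
Before the tax: set 381 − 4.5P = 3P + 66 → P* = $42, Q* = 192.
With the tax collected from consumers, demand (in seller-price terms) shifts: Qd = 381 − 4.5(P + 24).
Solving gives Q = 148.8 with consumers paying $51.6 and sellers receiving $27.6 (the $24 wedge).
Burden on consumers: $9.6; on sellers: $14.4. (They sum to $24.)
The less price-elastic side of the market bears the larger share of a per-unit tax.

Consumers bear $9.6 per ticket; sellers bear $14.4 per ticket.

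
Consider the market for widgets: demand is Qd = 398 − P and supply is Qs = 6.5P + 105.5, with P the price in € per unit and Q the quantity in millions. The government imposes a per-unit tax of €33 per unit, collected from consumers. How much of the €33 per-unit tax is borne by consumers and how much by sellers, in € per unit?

Consumers bear €28.6 per unit; sellers bear €4.4 per unit.

Before the tax: set 398 − P = 6.5P + 105.5 → P* = €39, Q* = 359.
With the tax collected from consumers, demand (in seller-price terms) shifts: Qd = 398 − (P + 33).
Solving gives Q = 330.4 with consumers paying €67.6 and sellers receiving €34.6 (the €33 wedge).
Burden on consumers: €28.6; on sellers: €4.4. (They sum to €33.)
The less price-elastic side of the market bears the larger share of a per-unit tax.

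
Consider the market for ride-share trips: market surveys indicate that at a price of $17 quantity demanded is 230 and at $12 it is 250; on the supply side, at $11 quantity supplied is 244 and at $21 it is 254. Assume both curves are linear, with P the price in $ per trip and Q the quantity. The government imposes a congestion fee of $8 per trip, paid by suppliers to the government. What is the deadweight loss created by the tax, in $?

Demand slope: (250 − 230)/(12 − 17) = -4, so Qd = 298 − 4P.
Supply slope: (254 − 244)/(21 − 11) = 1, so Qs = P + 233.
Before the tax: set 298 − 4P = P + 233 → P* = $13, Q* = 246.
With the tax collected from suppliers, supply shifts: Qs = (P − 8) + 233.
New equilibrium: consumers pay $14.6, suppliers receive $6.6, Q = 239.6. (Wedge: Pb − Ps = 8.)
Quantity falls by |ΔQ| = |246 − 239.6| = 6.4.
DWL = ½ · t · |ΔQ| = ½ · 8 · 6.4 = $25.6.

Deadweight loss = $25.6.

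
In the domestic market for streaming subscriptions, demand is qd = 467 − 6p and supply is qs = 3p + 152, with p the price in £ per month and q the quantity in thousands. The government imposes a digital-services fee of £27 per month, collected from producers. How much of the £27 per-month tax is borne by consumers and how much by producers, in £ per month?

Consumers bear £9 per month; producers bear £18 per month.

Without the tax, 467 − 6p = 3p + 152 gives 9p = 315, so p* = £35 and q* = 257.
With the tax collected from producers, supply shifts: qs = 3(p − 27) + 152.
Solving gives q = 203 with consumers paying £44 and producers receiving £17 (the £27 wedge).
Burden on consumers: £9; on producers: £18. (They sum to £27.)
The less price-elastic side of the market bears the larger share of a per-unit tax.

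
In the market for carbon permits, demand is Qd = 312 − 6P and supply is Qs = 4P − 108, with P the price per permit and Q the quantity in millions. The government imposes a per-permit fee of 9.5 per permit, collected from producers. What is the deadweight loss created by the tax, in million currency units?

Without the tax, 312 − 6P = 4P − 108 gives 10P = 420, so P* = 42 and Q* = 60.
With the tax collected from producers, supply shifts: Qs = 4(P − 9.5) − 108.
New equilibrium: consumers pay 45.8, producers receive 36.3, Q = 37.2. (Wedge: Pb − Ps = 9.5.)
Quantity falls by |ΔQ| = |60 − 37.2| = 22.8.
DWL = ½ · t · |ΔQ| = ½ · 9.5 · 22.8 = 108.3.

Deadweight loss = 108.3 million.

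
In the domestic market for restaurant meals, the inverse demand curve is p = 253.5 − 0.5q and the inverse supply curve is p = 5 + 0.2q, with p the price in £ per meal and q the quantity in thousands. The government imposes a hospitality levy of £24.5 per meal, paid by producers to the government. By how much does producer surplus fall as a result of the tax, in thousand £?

Producer surplus falls by £2362.5 thousand.

Rewrite in direct form: qd = 507 − 2p and qs = 5p − 25.
Without the tax, 507 − 2p = 5p − 25 gives 7p = 532, so p* = £76 and q* = 355.
With the tax collected from producers, supply shifts: qs = 5(p − 24.5) − 25.
New equilibrium: buyers pay £93.5, producers receive £69, q = 320. (Wedge: pb − ps = 24.5.)
ΔPS is the trapezoid between Q = 320 and Q = 355 of height £7: ½ · (355 + 320) · 7 = £2362.5.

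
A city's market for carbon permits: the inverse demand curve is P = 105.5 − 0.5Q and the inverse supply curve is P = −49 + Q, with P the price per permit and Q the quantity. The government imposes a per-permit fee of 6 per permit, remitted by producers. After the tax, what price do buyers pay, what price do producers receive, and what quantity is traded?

Rewrite in direct form: Qd = 211 − 2P and Qs = P + 49.
Without the tax, 211 − 2P = P + 49 gives 3P = 162, so P* = 54 and Q* = 103.
With the tax collected from producers, supply shifts: Qs = (P − 6) + 49.
Solving gives Q = 99 with buyers paying 56 and producers receiving 50 (the 6 wedge).
The less price-elastic side of the market bears the larger share of a per-unit tax.

Buyers pay 56; producers receive 50; quantity = 99.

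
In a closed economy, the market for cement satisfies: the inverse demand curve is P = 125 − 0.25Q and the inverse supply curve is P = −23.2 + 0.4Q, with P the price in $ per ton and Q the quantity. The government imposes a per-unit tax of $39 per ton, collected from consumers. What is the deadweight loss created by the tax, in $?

Rewrite in direct form: Qd = 500 − 4P and Qs = 2.5P + 58.
Before the tax: set 500 − 4P = 2.5P + 58 → P* = $68, Q* = 228.
With the tax collected from consumers, demand (in seller-price terms) shifts: Qd = 500 − 4(P + 39).
Solving gives Q = 168 with consumers paying $83 and suppliers receiving $44 (the $39 wedge).
Quantity falls by |ΔQ| = |228 − 168| = 60.
DWL = ½ · t · |ΔQ| = ½ · 39 · 60 = $1170.

Deadweight loss = $1170.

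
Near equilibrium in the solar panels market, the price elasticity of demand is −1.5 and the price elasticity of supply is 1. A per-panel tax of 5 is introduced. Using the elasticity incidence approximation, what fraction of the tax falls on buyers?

Buyers' share ≈ 0.4.

Incidence ratio: buyers' share ≈ εs / (εs + |εd|) = 1 / (1 + 1.5) = 0.4.
Supply is the less elastic side, so buyers bear the smaller share.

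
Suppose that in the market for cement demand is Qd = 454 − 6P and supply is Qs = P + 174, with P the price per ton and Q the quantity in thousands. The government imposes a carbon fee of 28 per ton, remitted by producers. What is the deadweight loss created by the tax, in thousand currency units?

Before the tax: set 454 − 6P = P + 174 → P* = 40, Q* = 214.
With the tax collected from producers, supply shifts: Qs = (P − 28) + 174.
Solving gives Q = 190 with consumers paying 44 and producers receiving 16 (the 28 wedge).
Quantity falls by |ΔQ| = |214 − 190| = 24.
DWL = ½ · t · |ΔQ| = ½ · 28 · 24 = 336.

Deadweight loss = 336 thousand.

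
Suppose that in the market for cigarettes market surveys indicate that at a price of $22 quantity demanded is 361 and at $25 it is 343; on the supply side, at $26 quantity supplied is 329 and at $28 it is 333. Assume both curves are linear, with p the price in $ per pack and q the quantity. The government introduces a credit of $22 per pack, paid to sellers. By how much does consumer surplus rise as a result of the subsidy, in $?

Consumer surplus rises by $1911.25.

Demand slope: (343 − 361)/(25 − 22) = -6, so qd = 493 − 6p.
Supply slope: (333 − 329)/(28 − 26) = 2, so qs = 2p + 277.
Without the subsidy, 493 − 6p = 2p + 277 gives 8p = 216, so p* = $27 and q* = 331.
With a per-unit subsidy paid to sellers, each receives p + 22 per unit sold, so supply becomes qs = 2(p + 22) + 277.
New equilibrium: buyers pay $21.5, sellers receive $43.5, q = 364. (Wedge: pb − ps = −22.)
ΔCS is the trapezoid between Q = 364 and Q = 331 of height $5.5: ½ · (331 + 364) · 5.5 = $1911.25.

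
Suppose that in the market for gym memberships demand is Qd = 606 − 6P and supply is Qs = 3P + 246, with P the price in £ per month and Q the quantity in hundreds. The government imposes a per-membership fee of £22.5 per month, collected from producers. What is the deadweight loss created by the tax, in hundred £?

Without the tax, 606 − 6P = 3P + 246 gives 9P = 360, so P* = £40 and Q* = 366.
With the tax collected from producers, supply shifts: Qs = 3(P − 22.5) + 246.
Solving gives Q = 321 with buyers paying £47.5 and producers receiving £25 (the £22.5 wedge).
Quantity falls by |ΔQ| = |366 − 321| = 45.
DWL = ½ · t · |ΔQ| = ½ · 22.5 · 45 = £506.25.

Deadweight loss = £506.25 hundred.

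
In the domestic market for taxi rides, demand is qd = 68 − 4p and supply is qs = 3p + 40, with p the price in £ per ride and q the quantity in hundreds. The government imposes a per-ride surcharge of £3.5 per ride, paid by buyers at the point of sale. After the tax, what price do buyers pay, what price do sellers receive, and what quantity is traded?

Buyers pay £5.5; sellers receive £2; quantity = 46.

Without the tax, 68 − 4p = 3p + 40 gives 7p = 28, so p* = £4 and q* = 52.
With the tax collected from buyers, demand (in seller-price terms) shifts: qd = 68 − 4(p + 3.5).
Solving gives q = 46 with buyers paying £5.5 and sellers receiving £2 (the £3.5 wedge).
The less price-elastic side of the market bears the larger share of a per-unit tax.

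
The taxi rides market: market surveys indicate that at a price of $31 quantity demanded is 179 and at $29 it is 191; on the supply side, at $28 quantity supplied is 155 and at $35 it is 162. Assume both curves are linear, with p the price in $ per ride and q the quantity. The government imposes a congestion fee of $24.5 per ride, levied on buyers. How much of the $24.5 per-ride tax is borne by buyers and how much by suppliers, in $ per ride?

Buyers bear $3.5 per ride; suppliers bear $21 per ride.

Demand slope: (191 − 179)/(29 − 31) = -6, so qd = 365 − 6p.
Supply slope: (162 − 155)/(35 − 28) = 1, so qs = p + 127.
Without the tax, 365 − 6p = p + 127 gives 7p = 238, so p* = $34 and q* = 161.
With the tax collected from buyers, demand (in seller-price terms) shifts: qd = 365 − 6(p + 24.5).
New equilibrium: buyers pay $37.5, suppliers receive $13, q = 140. (Wedge: pb − ps = 24.5.)
Burden on buyers: $3.5; on suppliers: $21. (They sum to $24.5.)
The less price-elastic side of the market bears the larger share of a per-unit tax.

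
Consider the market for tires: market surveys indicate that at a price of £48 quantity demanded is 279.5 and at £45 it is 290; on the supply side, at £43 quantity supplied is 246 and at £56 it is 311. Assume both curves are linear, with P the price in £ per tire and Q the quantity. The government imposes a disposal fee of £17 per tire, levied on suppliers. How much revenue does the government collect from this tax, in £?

Demand slope: (290 − 279.5)/(45 − 48) = -3.5, so Qd = 447.5 − 3.5P.
Supply slope: (311 − 246)/(56 − 43) = 5, so Qs = 5P + 31.
Without the tax, 447.5 − 3.5P = 5P + 31 gives 8.5P = 416.5, so P* = £49 and Q* = 276.
With the tax collected from suppliers, supply shifts: Qs = 5(P − 17) + 31.
New equilibrium: consumers pay £59, suppliers receive £42, Q = 241. (Wedge: Pb − Ps = 17.)
Revenue = t · Q = 17 · 241 = £4097.

Tax revenue = £4097.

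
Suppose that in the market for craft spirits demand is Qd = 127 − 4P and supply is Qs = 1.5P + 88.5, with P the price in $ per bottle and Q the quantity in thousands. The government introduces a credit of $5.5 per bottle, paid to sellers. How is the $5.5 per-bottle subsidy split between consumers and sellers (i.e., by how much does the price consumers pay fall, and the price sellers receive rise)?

Consumers gain $1.5 per bottle; sellers gain $4 per bottle.

Without the subsidy, 127 − 4P = 1.5P + 88.5 gives 5.5P = 38.5, so P* = $7 and Q* = 99.
With a per-unit subsidy paid to sellers, each receives P + 5.5 per unit sold, so supply becomes Qs = 1.5(P + 5.5) + 88.5.
Solving gives Q = 105 with consumers paying $5.5 and sellers receiving $11 (the $5.5 wedge).
Gain to consumers: $1.5; to sellers: $4. (They sum to $5.5.)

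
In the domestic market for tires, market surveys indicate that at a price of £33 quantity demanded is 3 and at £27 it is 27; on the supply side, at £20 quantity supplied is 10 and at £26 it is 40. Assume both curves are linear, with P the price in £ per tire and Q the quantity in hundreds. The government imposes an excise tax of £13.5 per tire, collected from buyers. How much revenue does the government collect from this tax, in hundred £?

Tax revenue = £67.5 hundred.

Demand slope: (27 − 3)/(27 − 33) = -4, so Qd = 135 − 4P.
Supply slope: (40 − 10)/(26 − 20) = 5, so Qs = 5P − 90.
Before the tax: set 135 − 4P = 5P − 90 → P* = £25, Q* = 35.
With the tax collected from buyers, demand (in seller-price terms) shifts: Qd = 135 − 4(P + 13.5).
New equilibrium: buyers pay £32.5, sellers receive £19, Q = 5. (Wedge: Pb − Ps = 13.5.)
Revenue = t · Q = 13.5 · 5 = £67.5.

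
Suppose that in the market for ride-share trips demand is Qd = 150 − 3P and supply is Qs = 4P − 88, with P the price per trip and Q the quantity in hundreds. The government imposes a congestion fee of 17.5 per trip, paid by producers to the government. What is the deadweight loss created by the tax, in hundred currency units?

Without the tax, 150 − 3P = 4P − 88 gives 7P = 238, so P* = 34 and Q* = 48.
With the tax collected from producers, supply shifts: Qs = 4(P − 17.5) − 88.
Solving gives Q = 18 with buyers paying 44 and producers receiving 26.5 (the 17.5 wedge).
Quantity falls by |ΔQ| = |48 − 18| = 30.
DWL = ½ · t · |ΔQ| = ½ · 17.5 · 30 = 262.5.

Deadweight loss = 262.5 hundred.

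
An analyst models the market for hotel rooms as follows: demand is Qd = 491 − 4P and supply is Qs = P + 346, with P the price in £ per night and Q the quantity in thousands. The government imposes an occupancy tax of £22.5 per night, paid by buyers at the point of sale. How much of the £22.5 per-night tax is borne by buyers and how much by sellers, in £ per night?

Without the tax, 491 − 4P = P + 346 gives 5P = 145, so P* = £29 and Q* = 375.
With the tax collected from buyers, demand (in seller-price terms) shifts: Qd = 491 − 4(P + 22.5).
New equilibrium: buyers pay £33.5, sellers receive £11, Q = 357. (Wedge: Pb − Ps = 22.5.)
Burden on buyers: £4.5; on sellers: £18. (They sum to £22.5.)

Buyers bear £4.5 per night; sellers bear £18 per night.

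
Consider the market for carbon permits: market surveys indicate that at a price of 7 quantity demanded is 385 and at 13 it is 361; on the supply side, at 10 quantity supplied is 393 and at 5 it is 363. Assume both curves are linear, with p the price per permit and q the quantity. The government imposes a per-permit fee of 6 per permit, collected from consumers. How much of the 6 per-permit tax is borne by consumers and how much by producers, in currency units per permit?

Consumers bear 3.6 per permit; producers bear 2.4 per permit.

Demand slope: (361 − 385)/(13 − 7) = -4, so qd = 413 − 4p.
Supply slope: (363 − 393)/(5 − 10) = 6, so qs = 6p + 333.
Without the tax, 413 − 4p = 6p + 333 gives 10p = 80, so p* = 8 and q* = 381.
With the tax collected from consumers, demand (in seller-price terms) shifts: qd = 413 − 4(p + 6).
New equilibrium: consumers pay 11.6, producers receive 5.6, q = 366.6. (Wedge: pb − ps = 6.)
Burden on consumers: 3.6; on producers: 2.4. (They sum to 6.)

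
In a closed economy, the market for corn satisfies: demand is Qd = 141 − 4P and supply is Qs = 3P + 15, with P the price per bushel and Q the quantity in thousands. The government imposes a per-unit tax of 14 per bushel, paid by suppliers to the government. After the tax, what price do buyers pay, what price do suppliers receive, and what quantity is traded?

Without the tax, 141 − 4P = 3P + 15 gives 7P = 126, so P* = 18 and Q* = 69.
With the tax collected from suppliers, supply shifts: Qs = 3(P − 14) + 15.
Solving gives Q = 45 with buyers paying 24 and suppliers receiving 10 (the 14 wedge).
The less price-elastic side of the market bears the larger share of a per-unit tax.

Buyers pay 24; suppliers receive 10; quantity = 45.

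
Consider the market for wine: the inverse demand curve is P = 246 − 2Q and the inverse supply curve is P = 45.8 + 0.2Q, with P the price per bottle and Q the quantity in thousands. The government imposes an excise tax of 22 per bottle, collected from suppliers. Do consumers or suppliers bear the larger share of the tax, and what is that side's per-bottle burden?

Consumers bear the larger share: 20 per bottle.

Rewrite in direct form: Qd = 123 − 0.5P and Qs = 5P − 229.
Before the tax: set 123 − 0.5P = 5P − 229 → P* = 64, Q* = 91.
With the tax collected from suppliers, supply shifts: Qs = 5(P − 22) − 229.
New equilibrium: consumers pay 84, suppliers receive 62, Q = 81. (Wedge: Pb − Ps = 22.)
Per-bottle burden: consumers 20, suppliers 2.
Consumers take the larger share because demand is less price-elastic here (demand slope 0.5 vs supply slope 5).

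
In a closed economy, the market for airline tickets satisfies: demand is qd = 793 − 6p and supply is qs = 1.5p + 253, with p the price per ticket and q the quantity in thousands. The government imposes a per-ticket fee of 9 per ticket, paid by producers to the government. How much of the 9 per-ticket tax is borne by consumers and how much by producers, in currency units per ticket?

Consumers bear 1.8 per ticket; producers bear 7.2 per ticket.

Before the tax: set 793 − 6p = 1.5p + 253 → p* = 72, q* = 361.
With the tax collected from producers, supply shifts: qs = 1.5(p − 9) + 253.
Solving gives q = 350.2 with consumers paying 73.8 and producers receiving 64.8 (the 9 wedge).
Burden on consumers: 1.8; on producers: 7.2. (They sum to 9.)
The less price-elastic side of the market bears the larger share of a per-unit tax.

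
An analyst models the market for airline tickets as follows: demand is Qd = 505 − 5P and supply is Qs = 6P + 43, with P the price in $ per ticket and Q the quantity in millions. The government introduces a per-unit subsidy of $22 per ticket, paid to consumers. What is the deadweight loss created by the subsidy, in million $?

Before the subsidy: set 505 − 5P = 6P + 43 → P* = $42, Q* = 295.
With a per-unit subsidy paid to consumers, each effectively pays P − 22, so demand becomes Qd = 505 − 5(P − 22).
Solving gives Q = 355 with consumers paying $30 and producers receiving $52 (the $22 wedge).
Quantity rises by |ΔQ| = |295 − 355| = 60.
DWL = ½ · t · |ΔQ| = ½ · 22 · 60 = $660.

Deadweight loss = $660 million.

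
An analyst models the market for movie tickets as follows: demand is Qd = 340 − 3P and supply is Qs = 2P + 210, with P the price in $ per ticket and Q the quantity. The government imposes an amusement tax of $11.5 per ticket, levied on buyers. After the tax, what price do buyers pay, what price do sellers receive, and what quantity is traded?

Without the tax, 340 − 3P = 2P + 210 gives 5P = 130, so P* = $26 and Q* = 262.
With the tax collected from buyers, demand (in seller-price terms) shifts: Qd = 340 − 3(P + 11.5).
New equilibrium: buyers pay $30.6, sellers receive $19.1, Q = 248.2. (Wedge: Pb − Ps = 11.5.)
The less price-elastic side of the market bears the larger share of a per-unit tax.

Buyers pay $30.6; sellers receive $19.1; quantity = 248.2.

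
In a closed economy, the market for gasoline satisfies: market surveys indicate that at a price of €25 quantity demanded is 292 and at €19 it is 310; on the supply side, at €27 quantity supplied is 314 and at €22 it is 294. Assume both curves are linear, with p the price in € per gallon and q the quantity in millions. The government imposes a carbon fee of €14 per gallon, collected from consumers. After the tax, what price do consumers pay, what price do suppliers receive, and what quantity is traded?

Demand slope: (310 − 292)/(19 − 25) = -3, so qd = 367 − 3p.
Supply slope: (294 − 314)/(22 − 27) = 4, so qs = 4p + 206.
Without the tax, 367 − 3p = 4p + 206 gives 7p = 161, so p* = €23 and q* = 298.
With the tax collected from consumers, demand (in seller-price terms) shifts: qd = 367 − 3(p + 14).
New equilibrium: consumers pay €31, suppliers receive €17, q = 274. (Wedge: pb − ps = 14.)
The less price-elastic side of the market bears the larger share of a per-unit tax.

Consumers pay €31; suppliers receive €17; quantity = 274.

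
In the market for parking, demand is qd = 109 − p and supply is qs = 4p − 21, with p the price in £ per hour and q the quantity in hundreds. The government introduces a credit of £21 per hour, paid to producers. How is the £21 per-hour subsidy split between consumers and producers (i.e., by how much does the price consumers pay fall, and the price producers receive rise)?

Consumers gain £16.8 per hour; producers gain £4.2 per hour.

Without the subsidy, 109 − p = 4p − 21 gives 5p = 130, so p* = £26 and q* = 83.
With a per-unit subsidy paid to producers, each receives p + 21 per unit sold, so supply becomes qs = 4(p + 21) − 21.
New equilibrium: consumers pay £9.2, producers receive £30.2, q = 99.8. (Wedge: pb − ps = −21.)
Gain to consumers: £16.8; to producers: £4.2. (They sum to £21.)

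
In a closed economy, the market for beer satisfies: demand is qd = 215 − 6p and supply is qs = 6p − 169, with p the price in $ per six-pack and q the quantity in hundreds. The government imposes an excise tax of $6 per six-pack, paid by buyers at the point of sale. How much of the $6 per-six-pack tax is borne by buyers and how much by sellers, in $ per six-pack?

Without the tax, 215 − 6p = 6p − 169 gives 12p = 384, so p* = $32 and q* = 23.
With the tax collected from buyers, demand (in seller-price terms) shifts: qd = 215 − 6(p + 6).
New equilibrium: buyers pay $35, sellers receive $29, q = 5. (Wedge: pb − ps = 6.)
Burden on buyers: $3; on sellers: $3. (They sum to $6.)
The less price-elastic side of the market bears the larger share of a per-unit tax.

Buyers bear $3 per six-pack; sellers bear $3 per six-pack.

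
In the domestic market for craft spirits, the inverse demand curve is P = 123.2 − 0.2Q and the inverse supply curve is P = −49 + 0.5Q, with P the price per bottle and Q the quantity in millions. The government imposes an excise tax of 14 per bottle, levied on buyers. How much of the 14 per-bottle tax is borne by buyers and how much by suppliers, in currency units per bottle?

Rewrite in direct form: Qd = 616 − 5P and Qs = 2P + 98.
Without the tax, 616 − 5P = 2P + 98 gives 7P = 518, so P* = 74 and Q* = 246.
With the tax collected from buyers, demand (in seller-price terms) shifts: Qd = 616 − 5(P + 14).
New equilibrium: buyers pay 78, suppliers receive 64, Q = 226. (Wedge: Pb − Ps = 14.)
Burden on buyers: 4; on suppliers: 10. (They sum to 14.)
The less price-elastic side of the market bears the larger share of a per-unit tax.

Buyers bear 4 per bottle; suppliers bear 10 per bottle.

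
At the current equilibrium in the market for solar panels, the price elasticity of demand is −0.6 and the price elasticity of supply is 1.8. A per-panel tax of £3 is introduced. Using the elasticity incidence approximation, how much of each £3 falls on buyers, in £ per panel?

Incidence ratio: buyers' share ≈ εs / (εs + |εd|) = 1.8 / (1.8 + 0.6) = 0.75.
So buyers bear ≈ 0.75 × £3 = £2.25; suppliers bear £0.75.

Buyers bear ≈ £2.25 per panel.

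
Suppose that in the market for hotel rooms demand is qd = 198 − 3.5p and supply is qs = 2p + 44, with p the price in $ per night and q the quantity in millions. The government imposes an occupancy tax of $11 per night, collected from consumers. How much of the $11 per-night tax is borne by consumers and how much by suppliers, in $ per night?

Without the tax, 198 − 3.5p = 2p + 44 gives 5.5p = 154, so p* = $28 and q* = 100.
With the tax collected from consumers, demand (in seller-price terms) shifts: qd = 198 − 3.5(p + 11).
Solving gives q = 86 with consumers paying $32 and suppliers receiving $21 (the $11 wedge).
Burden on consumers: $4; on suppliers: $7. (They sum to $11.)

Consumers bear $4 per night; suppliers bear $7 per night.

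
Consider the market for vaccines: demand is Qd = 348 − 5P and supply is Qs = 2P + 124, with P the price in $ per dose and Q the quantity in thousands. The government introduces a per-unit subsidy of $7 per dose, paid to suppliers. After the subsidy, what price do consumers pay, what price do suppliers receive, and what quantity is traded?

Without the subsidy, 348 − 5P = 2P + 124 gives 7P = 224, so P* = $32 and Q* = 188.
With a per-unit subsidy paid to suppliers, each receives P + 7 per unit sold, so supply becomes Qs = 2(P + 7) + 124.
New equilibrium: consumers pay $30, suppliers receive $37, Q = 198. (Wedge: Pb − Ps = −7.)

Consumers pay $30; suppliers receive $37; quantity = 198.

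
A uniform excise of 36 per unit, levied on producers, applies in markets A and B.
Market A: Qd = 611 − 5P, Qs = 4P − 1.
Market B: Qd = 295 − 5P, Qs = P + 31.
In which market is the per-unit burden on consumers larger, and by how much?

Market A: pre-tax P* = 68, Q* = 271; post-tax Q = 191; per-unit burden on consumers = 16.
Market B: pre-tax P* = 44, Q* = 75; post-tax Q = 45; per-unit burden on consumers = 6.
Difference: 16 vs 6 → market A is larger by 10.

Market A, by 10.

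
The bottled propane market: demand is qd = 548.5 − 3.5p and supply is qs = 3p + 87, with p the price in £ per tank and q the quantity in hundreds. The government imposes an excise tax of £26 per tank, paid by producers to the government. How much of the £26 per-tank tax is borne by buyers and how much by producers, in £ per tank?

Before the tax: set 548.5 − 3.5p = 3p + 87 → p* = £71, q* = 300.
With the tax collected from producers, supply shifts: qs = 3(p − 26) + 87.
New equilibrium: buyers pay £83, producers receive £57, q = 258. (Wedge: pb − ps = 26.)
Burden on buyers: £12; on producers: £14. (They sum to £26.)

Buyers bear £12 per tank; producers bear £14 per tank.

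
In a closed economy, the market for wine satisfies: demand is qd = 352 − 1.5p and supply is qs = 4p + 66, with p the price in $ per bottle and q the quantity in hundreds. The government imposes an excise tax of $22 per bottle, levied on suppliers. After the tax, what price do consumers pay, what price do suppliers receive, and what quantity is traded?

Without the tax, 352 − 1.5p = 4p + 66 gives 5.5p = 286, so p* = $52 and q* = 274.
With the tax collected from suppliers, supply shifts: qs = 4(p − 22) + 66.
New equilibrium: consumers pay $68, suppliers receive $46, q = 250. (Wedge: pb − ps = 22.)

Consumers pay $68; suppliers receive $46; quantity = 250.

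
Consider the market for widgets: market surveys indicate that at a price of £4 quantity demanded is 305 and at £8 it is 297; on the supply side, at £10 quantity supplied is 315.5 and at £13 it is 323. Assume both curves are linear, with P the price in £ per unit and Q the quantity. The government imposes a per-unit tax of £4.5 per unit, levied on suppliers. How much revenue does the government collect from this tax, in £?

Demand slope: (297 − 305)/(8 − 4) = -2, so Qd = 313 − 2P.
Supply slope: (323 − 315.5)/(13 − 10) = 2.5, so Qs = 2.5P + 290.5.
Without the tax, 313 − 2P = 2.5P + 290.5 gives 4.5P = 22.5, so P* = £5 and Q* = 303.
With the tax collected from suppliers, supply shifts: Qs = 2.5(P − 4.5) + 290.5.
New equilibrium: buyers pay £7.5, suppliers receive £3, Q = 298. (Wedge: Pb − Ps = 4.5.)
Revenue = t · Q = 4.5 · 298 = £1341.

Tax revenue = £1341.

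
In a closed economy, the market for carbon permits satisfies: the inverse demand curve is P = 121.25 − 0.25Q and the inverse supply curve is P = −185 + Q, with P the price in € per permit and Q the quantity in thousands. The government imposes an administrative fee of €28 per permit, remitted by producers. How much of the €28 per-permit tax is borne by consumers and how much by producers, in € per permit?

Inverting to Q(P) form: Qd = 485 − 4P; Qs = P + 185.
Before the tax: set 485 − 4P = P + 185 → P* = €60, Q* = 245.
With the tax collected from producers, supply shifts: Qs = (P − 28) + 185.
Solving gives Q = 222.6 with consumers paying €65.6 and producers receiving €37.6 (the €28 wedge).
Burden on consumers: €5.6; on producers: €22.4. (They sum to €28.)

Consumers bear €5.6 per permit; producers bear €22.4 per permit.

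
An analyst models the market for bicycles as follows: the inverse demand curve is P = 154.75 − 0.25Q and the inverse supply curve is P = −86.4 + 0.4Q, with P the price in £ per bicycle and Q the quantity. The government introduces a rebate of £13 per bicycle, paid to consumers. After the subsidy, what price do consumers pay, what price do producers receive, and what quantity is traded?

Consumers pay £57; producers receive £70; quantity = 391.

Rewrite in direct form: Qd = 619 − 4P and Qs = 2.5P + 216.
Without the subsidy, 619 − 4P = 2.5P + 216 gives 6.5P = 403, so P* = £62 and Q* = 371.
With a per-unit subsidy paid to consumers, each effectively pays P − 13, so demand becomes Qd = 619 − 4(P − 13).
New equilibrium: consumers pay £57, producers receive £70, Q = 391. (Wedge: Pb − Ps = −13.)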